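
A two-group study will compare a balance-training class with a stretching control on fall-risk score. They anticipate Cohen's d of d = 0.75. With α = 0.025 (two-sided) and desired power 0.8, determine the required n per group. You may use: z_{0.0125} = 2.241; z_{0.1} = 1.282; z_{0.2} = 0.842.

n = 34 per group

For two independent groups with equal n: n = 2·((z_{α/2} + z_β) / d)².
z_{α/2} + z_β = 2.241 + 0.842 = 3.083.
n = 2 × (3.083 / 0.75)² = 2 × 4.111² = 2 × 16.90 = 33.8.
Round up to the next whole participant.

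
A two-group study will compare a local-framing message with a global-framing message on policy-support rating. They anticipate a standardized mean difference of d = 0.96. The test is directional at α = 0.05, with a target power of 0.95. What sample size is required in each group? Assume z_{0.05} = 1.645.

For two independent groups with equal n: n = 2·((z_{α} + z_β) / d)².
z_{α} + z_β = 1.645 + 1.645 = 3.290.
n = 2 × (3.290 / 0.96)² = 2 × 3.427² = 2 × 11.74 = 23.5.
Round up to the next whole participant.

n = 24 per group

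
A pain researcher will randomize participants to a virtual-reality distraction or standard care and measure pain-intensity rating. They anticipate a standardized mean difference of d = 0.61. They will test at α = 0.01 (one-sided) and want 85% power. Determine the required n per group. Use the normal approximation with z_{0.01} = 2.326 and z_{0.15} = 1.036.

For two independent groups with equal n: n = 2·((z_{α} + z_β) / d)².
z_{α} + z_β = 2.326 + 1.036 = 3.362.
n = 2 × (3.362 / 0.61)² = 2 × 5.511² = 2 × 30.38 = 60.8.
Round up to the next whole participant.

n = 61 per group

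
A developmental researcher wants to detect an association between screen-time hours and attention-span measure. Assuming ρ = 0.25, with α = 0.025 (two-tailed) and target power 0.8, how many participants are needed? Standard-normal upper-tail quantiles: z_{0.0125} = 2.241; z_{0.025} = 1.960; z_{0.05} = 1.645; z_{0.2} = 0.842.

n = 149

Fisher's z: C = ½·ln((1+r)/(1−r)) = ½·ln(1.6667) = 0.2554.
n = ((z_{α/2} + z_β)/C)² + 3.
(2.241 + 0.842) / 0.2554 = 3.083 / 0.2554 = 12.071.
n = 12.071² + 3 = 145.72 + 3 = 148.7.
Round up.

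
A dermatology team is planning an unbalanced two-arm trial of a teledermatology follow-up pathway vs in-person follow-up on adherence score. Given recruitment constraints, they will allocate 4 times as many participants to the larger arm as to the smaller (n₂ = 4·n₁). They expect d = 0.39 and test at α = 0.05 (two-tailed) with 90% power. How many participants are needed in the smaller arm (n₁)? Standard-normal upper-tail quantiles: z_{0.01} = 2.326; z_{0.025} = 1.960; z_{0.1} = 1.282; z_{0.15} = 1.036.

n₁ = 87

With allocation ratio k = n₂/n₁ = 4, Var(x̄₁−x̄₂) = σ²(1/n₁ + 1/(k·n₁)) = σ²·(k+1)/(k·n₁).
So n₁ = (1 + 1/k)·((z_{α/2} + z_β)/d)² = 1.250 × (3.242/0.39)².
n₁ = 1.250 × 69.10 = 86.4.
Round up: n₁ = 87, giving n₂ = 4 × 87 = 348.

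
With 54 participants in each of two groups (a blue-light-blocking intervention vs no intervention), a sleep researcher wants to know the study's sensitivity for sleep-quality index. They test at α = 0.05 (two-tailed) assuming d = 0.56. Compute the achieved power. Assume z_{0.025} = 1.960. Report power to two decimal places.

power ≈ 0.83

For two equal groups, power = Φ(d·√(n/2) − z_{α/2}).
d·√(n/2) = 0.56 × √(54/2) = 0.56 × 5.196 = 2.910.
z_β = 2.910 − 1.960 = 0.950.
Power = Φ(0.950) = 0.829.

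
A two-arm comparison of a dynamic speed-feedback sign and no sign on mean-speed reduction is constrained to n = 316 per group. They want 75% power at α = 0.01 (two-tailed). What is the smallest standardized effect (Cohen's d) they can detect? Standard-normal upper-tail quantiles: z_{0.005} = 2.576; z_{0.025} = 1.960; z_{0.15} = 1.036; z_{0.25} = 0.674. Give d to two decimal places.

d_min ≈ 0.26

For two independent groups of n = 316 each: d_min = (z_{α/2} + z_β)·√(2/n).
z-sum = 2.576 + 0.674 = 3.250.
d_min = 3.250 × √(2/316) = 3.250 × 0.0796 = 0.259.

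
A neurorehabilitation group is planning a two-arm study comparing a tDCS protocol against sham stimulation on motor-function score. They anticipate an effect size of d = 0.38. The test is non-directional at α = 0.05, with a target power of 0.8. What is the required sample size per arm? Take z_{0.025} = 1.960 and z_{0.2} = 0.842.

n = 109 per group

For two independent groups with equal n: n = 2·((z_{α/2} + z_β) / d)².
z_{α/2} + z_β = 1.960 + 0.842 = 2.802.
n = 2 × (2.802 / 0.38)² = 2 × 7.374² = 2 × 54.37 = 108.7.
Round up to the next whole participant.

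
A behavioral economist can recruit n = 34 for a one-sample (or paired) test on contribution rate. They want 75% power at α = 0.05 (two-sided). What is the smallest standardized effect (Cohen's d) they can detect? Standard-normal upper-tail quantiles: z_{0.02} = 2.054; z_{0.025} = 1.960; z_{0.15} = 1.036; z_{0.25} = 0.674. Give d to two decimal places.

For a single sample (or paired design) of n = 34: d_min = (z_{α/2} + z_β)/√n.
z-sum = 1.960 + 0.674 = 2.634.
d_min = 2.634 / √34 = 2.634 / 5.831 = 0.452.

d_min ≈ 0.45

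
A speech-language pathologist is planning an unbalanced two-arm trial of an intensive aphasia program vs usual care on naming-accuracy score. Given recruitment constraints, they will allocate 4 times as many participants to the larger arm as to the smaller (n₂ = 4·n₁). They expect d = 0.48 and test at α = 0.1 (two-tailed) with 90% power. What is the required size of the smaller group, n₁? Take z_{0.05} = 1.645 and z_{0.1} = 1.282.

n₁ = 47

With allocation ratio k = n₂/n₁ = 4, Var(x̄₁−x̄₂) = σ²(1/n₁ + 1/(k·n₁)) = σ²·(k+1)/(k·n₁).
So n₁ = (1 + 1/k)·((z_{α/2} + z_β)/d)² = 1.250 × (2.927/0.48)².
n₁ = 1.250 × 37.18 = 46.5.
Round up: n₁ = 47, giving n₂ = 4 × 47 = 188.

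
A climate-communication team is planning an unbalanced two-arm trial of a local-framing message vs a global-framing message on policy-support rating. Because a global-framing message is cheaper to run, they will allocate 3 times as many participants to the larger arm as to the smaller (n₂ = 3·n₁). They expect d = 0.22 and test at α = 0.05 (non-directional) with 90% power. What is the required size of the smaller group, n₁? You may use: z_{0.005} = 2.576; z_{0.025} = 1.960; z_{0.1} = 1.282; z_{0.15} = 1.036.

With allocation ratio k = n₂/n₁ = 3, Var(x̄₁−x̄₂) = σ²(1/n₁ + 1/(k·n₁)) = σ²·(k+1)/(k·n₁).
So n₁ = (1 + 1/k)·((z_{α/2} + z_β)/d)² = 1.333 × (3.242/0.22)².
n₁ = 1.333 × 217.16 = 289.5.
Round up: n₁ = 290, giving n₂ = 3 × 290 = 870.

n₁ = 290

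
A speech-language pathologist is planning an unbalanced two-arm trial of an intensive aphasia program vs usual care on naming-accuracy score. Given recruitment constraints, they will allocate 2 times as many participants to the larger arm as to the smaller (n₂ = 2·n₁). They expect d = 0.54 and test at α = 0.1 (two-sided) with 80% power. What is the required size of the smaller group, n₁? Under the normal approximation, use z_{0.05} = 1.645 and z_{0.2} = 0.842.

With allocation ratio k = n₂/n₁ = 2, Var(x̄₁−x̄₂) = σ²(1/n₁ + 1/(k·n₁)) = σ²·(k+1)/(k·n₁).
So n₁ = (1 + 1/k)·((z_{α/2} + z_β)/d)² = 1.500 × (2.487/0.54)².
n₁ = 1.500 × 21.21 = 31.8.
Round up: n₁ = 32, giving n₂ = 2 × 32 = 64.

n₁ = 32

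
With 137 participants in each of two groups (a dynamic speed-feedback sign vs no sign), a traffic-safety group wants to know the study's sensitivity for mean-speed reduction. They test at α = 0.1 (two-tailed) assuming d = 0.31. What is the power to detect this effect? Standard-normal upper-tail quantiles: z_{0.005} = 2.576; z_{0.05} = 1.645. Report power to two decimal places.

For two equal groups, power = Φ(d·√(n/2) − z_{α/2}).
d·√(n/2) = 0.31 × √(137/2) = 0.31 × 8.276 = 2.566.
z_β = 2.566 − 1.645 = 0.921.
Power = Φ(0.921) = 0.821.

power ≈ 0.82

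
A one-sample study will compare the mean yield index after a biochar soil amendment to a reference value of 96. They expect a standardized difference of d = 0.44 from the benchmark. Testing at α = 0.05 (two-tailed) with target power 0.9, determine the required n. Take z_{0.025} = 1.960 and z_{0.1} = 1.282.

n = 55

For a one-sample test: n = ((z_{α/2} + z_β) / d)².
z_{α/2} + z_β = 1.960 + 1.282 = 3.242.
n = (3.242 / 0.44)² = 7.368² = 54.29.
Round up.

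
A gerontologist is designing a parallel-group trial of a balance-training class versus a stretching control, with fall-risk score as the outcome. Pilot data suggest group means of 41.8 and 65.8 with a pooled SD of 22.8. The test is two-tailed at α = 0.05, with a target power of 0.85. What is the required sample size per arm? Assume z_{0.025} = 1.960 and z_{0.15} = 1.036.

Cohen's d = |M₁ − M₂| / SD_pooled = |41.8 − 65.8| / 22.8 = 24.0 / 22.8 = 1.053.
For two independent groups with equal n: n = 2·((z_{α/2} + z_β) / d)².
z_{α/2} + z_β = 1.960 + 1.036 = 2.996.
n = 2 × (2.996 / 1.053)² = 2 × 2.845² = 2 × 8.10 = 16.2.
Round up to the next whole participant.

n = 17 per group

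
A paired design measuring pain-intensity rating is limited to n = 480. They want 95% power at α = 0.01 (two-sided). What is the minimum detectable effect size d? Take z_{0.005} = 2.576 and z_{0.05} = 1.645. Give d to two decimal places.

d_min ≈ 0.19

For a single sample (or paired design) of n = 480: d_min = (z_{α/2} + z_β)/√n.
z-sum = 2.576 + 1.645 = 4.221.
d_min = 4.221 / √480 = 4.221 / 21.909 = 0.193.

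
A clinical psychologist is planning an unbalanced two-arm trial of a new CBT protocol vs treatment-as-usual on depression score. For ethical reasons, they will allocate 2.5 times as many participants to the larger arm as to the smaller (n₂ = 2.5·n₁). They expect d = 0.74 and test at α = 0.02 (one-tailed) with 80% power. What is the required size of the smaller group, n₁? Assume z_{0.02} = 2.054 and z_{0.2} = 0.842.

n₁ = 22

With allocation ratio k = n₂/n₁ = 2.5, Var(x̄₁−x̄₂) = σ²(1/n₁ + 1/(k·n₁)) = σ²·(k+1)/(k·n₁).
So n₁ = (1 + 1/k)·((z_{α} + z_β)/d)² = 1.400 × (2.896/0.74)².
n₁ = 1.400 × 15.32 = 21.4.
Round up: n₁ = 22, giving n₂ = 2.5 × 22 = 55.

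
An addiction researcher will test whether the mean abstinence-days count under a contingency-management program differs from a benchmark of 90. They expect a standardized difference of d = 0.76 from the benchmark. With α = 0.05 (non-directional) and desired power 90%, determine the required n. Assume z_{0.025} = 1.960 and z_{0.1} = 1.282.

n = 19

For a one-sample test: n = ((z_{α/2} + z_β) / d)².
z_{α/2} + z_β = 1.960 + 1.282 = 3.242.
n = (3.242 / 0.76)² = 4.266² = 18.20.
Round up.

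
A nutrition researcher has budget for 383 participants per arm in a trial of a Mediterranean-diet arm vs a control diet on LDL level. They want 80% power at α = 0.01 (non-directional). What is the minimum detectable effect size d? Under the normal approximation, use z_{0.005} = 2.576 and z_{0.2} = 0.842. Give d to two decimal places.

For two independent groups of n = 383 each: d_min = (z_{α/2} + z_β)·√(2/n).
z-sum = 2.576 + 0.842 = 3.418.
d_min = 3.418 × √(2/383) = 3.418 × 0.0723 = 0.247.

d_min ≈ 0.25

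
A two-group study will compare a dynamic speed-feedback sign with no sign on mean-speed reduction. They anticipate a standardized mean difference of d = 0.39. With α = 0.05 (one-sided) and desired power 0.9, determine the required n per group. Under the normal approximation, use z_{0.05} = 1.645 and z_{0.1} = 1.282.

n = 113 per group

For two independent groups with equal n: n = 2·((z_{α} + z_β) / d)².
z_{α} + z_β = 1.645 + 1.282 = 2.927.
n = 2 × (2.927 / 0.39)² = 2 × 7.505² = 2 × 56.33 = 112.7.
Round up to the next whole participant.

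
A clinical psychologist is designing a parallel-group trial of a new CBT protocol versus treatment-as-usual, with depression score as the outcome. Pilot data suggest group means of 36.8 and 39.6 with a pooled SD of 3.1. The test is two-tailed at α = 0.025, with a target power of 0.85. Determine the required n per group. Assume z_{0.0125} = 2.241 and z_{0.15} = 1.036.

n = 27 per group

Cohen's d = |M₁ − M₂| / SD_pooled = |36.8 − 39.6| / 3.1 = 2.8 / 3.1 = 0.903.
For two independent groups with equal n: n = 2·((z_{α/2} + z_β) / d)².
z_{α/2} + z_β = 2.241 + 1.036 = 3.277.
n = 2 × (3.277 / 0.903)² = 2 × 3.629² = 2 × 13.17 = 26.3.
Round up to the next whole participant.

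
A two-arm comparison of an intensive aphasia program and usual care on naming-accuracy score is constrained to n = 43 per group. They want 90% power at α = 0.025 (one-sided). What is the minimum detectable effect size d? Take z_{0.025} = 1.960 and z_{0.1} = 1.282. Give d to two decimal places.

For two independent groups of n = 43 each: d_min = (z_{α} + z_β)·√(2/n).
z-sum = 1.960 + 1.282 = 3.242.
d_min = 3.242 × √(2/43) = 3.242 × 0.2157 = 0.699.

d_min ≈ 0.70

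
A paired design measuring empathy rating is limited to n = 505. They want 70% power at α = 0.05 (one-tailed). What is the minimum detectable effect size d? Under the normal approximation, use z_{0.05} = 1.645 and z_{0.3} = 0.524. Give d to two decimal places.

For a single sample (or paired design) of n = 505: d_min = (z_{α} + z_β)/√n.
z-sum = 1.645 + 0.524 = 2.169.
d_min = 2.169 / √505 = 2.169 / 22.472 = 0.097.

d_min ≈ 0.10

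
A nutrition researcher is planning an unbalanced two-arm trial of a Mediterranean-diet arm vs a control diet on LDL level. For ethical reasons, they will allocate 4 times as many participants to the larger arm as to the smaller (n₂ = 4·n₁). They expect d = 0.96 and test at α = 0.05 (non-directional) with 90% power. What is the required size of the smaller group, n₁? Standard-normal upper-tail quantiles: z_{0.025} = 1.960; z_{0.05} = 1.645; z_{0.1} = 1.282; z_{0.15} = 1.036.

With allocation ratio k = n₂/n₁ = 4, Var(x̄₁−x̄₂) = σ²(1/n₁ + 1/(k·n₁)) = σ²·(k+1)/(k·n₁).
So n₁ = (1 + 1/k)·((z_{α/2} + z_β)/d)² = 1.250 × (3.242/0.96)².
n₁ = 1.250 × 11.40 = 14.3.
Round up: n₁ = 15, giving n₂ = 4 × 15 = 60.

n₁ = 15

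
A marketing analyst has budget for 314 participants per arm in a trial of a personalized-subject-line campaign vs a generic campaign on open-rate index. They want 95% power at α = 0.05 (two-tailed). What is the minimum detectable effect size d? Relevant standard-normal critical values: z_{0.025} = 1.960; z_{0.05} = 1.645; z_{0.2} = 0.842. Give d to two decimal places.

d_min ≈ 0.29

For two independent groups of n = 314 each: d_min = (z_{α/2} + z_β)·√(2/n).
z-sum = 1.960 + 1.645 = 3.605.
d_min = 3.605 × √(2/314) = 3.605 × 0.0798 = 0.288.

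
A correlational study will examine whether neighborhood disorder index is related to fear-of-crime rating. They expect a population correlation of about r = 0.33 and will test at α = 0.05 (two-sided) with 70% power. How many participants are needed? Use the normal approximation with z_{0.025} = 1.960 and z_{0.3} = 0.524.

n = 56

Fisher's z: C = ½·ln((1+r)/(1−r)) = ½·ln(1.9851) = 0.3428.
n = ((z_{α/2} + z_β)/C)² + 3.
(1.960 + 0.524) / 0.3428 = 2.484 / 0.3428 = 7.246.
n = 7.246² + 3 = 52.51 + 3 = 55.5.
Round up.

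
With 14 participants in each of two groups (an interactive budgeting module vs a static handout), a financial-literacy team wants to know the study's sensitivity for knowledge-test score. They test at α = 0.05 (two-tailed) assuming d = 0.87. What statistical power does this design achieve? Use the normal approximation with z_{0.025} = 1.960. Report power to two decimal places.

For two equal groups, power = Φ(d·√(n/2) − z_{α/2}).
d·√(n/2) = 0.87 × √(14/2) = 0.87 × 2.646 = 2.302.
z_β = 2.302 − 1.960 = 0.342.
Power = Φ(0.342) = 0.634.

power ≈ 0.63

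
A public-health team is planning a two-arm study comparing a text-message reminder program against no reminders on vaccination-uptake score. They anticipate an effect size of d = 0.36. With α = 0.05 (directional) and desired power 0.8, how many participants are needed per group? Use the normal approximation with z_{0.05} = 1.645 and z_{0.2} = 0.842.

n = 96 per group

For two independent groups with equal n: n = 2·((z_{α} + z_β) / d)².
z_{α} + z_β = 1.645 + 0.842 = 2.487.
n = 2 × (2.487 / 0.36)² = 2 × 6.908² = 2 × 47.73 = 95.5.
Round up to the next whole participant.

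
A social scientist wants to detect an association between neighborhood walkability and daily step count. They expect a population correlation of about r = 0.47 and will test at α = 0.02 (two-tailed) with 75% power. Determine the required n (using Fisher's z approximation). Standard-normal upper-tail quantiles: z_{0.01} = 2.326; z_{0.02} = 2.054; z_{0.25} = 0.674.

n = 38

Fisher's z: C = ½·ln((1+r)/(1−r)) = ½·ln(2.7736) = 0.5101.
n = ((z_{α/2} + z_β)/C)² + 3.
(2.326 + 0.674) / 0.5101 = 3.000 / 0.5101 = 5.881.
n = 5.881² + 3 = 34.59 + 3 = 37.6.
Round up.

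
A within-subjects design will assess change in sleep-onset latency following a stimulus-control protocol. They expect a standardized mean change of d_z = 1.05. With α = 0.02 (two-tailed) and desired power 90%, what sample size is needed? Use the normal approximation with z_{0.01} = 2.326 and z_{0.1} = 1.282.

n = 12 pairs

For a paired (one-sample on differences) test: n = ((z_{α/2} + z_β) / d)².
z_{α/2} + z_β = 2.326 + 1.282 = 3.608.
n = (3.608 / 1.05)² = 3.436² = 11.81.
Round up.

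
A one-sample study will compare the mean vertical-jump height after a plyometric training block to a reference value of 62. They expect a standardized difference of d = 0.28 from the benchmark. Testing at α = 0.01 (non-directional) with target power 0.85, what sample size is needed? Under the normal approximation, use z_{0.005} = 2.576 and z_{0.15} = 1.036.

n = 167

For a one-sample test: n = ((z_{α/2} + z_β) / d)².
z_{α/2} + z_β = 2.576 + 1.036 = 3.612.
n = (3.612 / 0.28)² = 12.900² = 166.41.
Round up.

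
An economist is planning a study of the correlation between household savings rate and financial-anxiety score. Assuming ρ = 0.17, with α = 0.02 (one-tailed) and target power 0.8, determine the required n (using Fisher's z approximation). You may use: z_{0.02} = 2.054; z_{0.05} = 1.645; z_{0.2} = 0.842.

Fisher's z: C = ½·ln((1+r)/(1−r)) = ½·ln(1.4096) = 0.1717.
n = ((z_{α} + z_β)/C)² + 3.
(2.054 + 0.842) / 0.1717 = 2.896 / 0.1717 = 16.867.
n = 16.867² + 3 = 284.48 + 3 = 287.5.
Round up.

n = 288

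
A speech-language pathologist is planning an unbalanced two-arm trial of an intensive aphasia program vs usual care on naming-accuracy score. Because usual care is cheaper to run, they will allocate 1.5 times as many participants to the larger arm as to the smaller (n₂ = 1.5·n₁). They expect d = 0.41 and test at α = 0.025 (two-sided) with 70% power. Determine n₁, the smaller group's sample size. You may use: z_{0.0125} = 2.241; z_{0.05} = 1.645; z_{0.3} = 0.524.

n₁ = 76

With allocation ratio k = n₂/n₁ = 1.5, Var(x̄₁−x̄₂) = σ²(1/n₁ + 1/(k·n₁)) = σ²·(k+1)/(k·n₁).
So n₁ = (1 + 1/k)·((z_{α/2} + z_β)/d)² = 1.667 × (2.765/0.41)².
n₁ = 1.667 × 45.48 = 75.8.
Round up: n₁ = 76, giving n₂ = 1.5 × 76 = 114.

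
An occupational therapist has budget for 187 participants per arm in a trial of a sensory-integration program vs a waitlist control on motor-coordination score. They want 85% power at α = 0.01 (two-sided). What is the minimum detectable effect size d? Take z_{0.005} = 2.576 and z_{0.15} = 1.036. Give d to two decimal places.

For two independent groups of n = 187 each: d_min = (z_{α/2} + z_β)·√(2/n).
z-sum = 2.576 + 1.036 = 3.612.
d_min = 3.612 × √(2/187) = 3.612 × 0.1034 = 0.374.

d_min ≈ 0.37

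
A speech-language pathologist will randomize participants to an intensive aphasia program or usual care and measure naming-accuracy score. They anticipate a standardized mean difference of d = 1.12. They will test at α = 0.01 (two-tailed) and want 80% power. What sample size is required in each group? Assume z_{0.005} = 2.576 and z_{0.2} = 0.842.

For two independent groups with equal n: n = 2·((z_{α/2} + z_β) / d)².
z_{α/2} + z_β = 2.576 + 0.842 = 3.418.
n = 2 × (3.418 / 1.12)² = 2 × 3.052² = 2 × 9.31 = 18.6.
Round up to the next whole participant.

n = 19 per group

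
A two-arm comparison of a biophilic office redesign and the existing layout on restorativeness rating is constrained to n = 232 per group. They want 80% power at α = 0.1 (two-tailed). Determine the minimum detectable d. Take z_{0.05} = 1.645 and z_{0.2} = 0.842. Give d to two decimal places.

d_min ≈ 0.23

For two independent groups of n = 232 each: d_min = (z_{α/2} + z_β)·√(2/n).
z-sum = 1.645 + 0.842 = 2.487.
d_min = 2.487 × √(2/232) = 2.487 × 0.0928 = 0.231.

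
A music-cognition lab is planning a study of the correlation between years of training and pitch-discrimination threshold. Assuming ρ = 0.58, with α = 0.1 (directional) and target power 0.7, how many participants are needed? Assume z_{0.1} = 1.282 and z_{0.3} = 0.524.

Fisher's z: C = ½·ln((1+r)/(1−r)) = ½·ln(3.7619) = 0.6625.
n = ((z_{α} + z_β)/C)² + 3.
(1.282 + 0.524) / 0.6625 = 1.806 / 0.6625 = 2.726.
n = 2.726² + 3 = 7.43 + 3 = 10.4.
Round up.

n = 11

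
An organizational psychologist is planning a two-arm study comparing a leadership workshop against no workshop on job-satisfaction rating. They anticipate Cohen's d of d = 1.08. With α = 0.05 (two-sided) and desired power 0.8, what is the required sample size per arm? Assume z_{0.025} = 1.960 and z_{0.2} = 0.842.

n = 14 per group

For two independent groups with equal n: n = 2·((z_{α/2} + z_β) / d)².
z_{α/2} + z_β = 1.960 + 0.842 = 2.802.
n = 2 × (2.802 / 1.08)² = 2 × 2.594² = 2 × 6.73 = 13.5.
Round up to the next whole participant.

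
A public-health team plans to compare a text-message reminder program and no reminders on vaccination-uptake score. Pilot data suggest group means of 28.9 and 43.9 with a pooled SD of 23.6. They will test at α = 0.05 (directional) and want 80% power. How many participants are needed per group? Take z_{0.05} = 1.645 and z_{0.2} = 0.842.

Cohen's d = |M₁ − M₂| / SD_pooled = |28.9 − 43.9| / 23.6 = 15.0 / 23.6 = 0.636.
For two independent groups with equal n: n = 2·((z_{α} + z_β) / d)².
z_{α} + z_β = 1.645 + 0.842 = 2.487.
n = 2 × (2.487 / 0.636)² = 2 × 3.910² = 2 × 15.29 = 30.6.
Round up to the next whole participant.

n = 31 per group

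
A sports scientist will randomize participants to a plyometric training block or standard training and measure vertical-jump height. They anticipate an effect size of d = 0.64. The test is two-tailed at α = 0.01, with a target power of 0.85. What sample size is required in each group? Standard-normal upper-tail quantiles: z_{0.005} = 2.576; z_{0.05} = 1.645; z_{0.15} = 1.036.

n = 64 per group

For two independent groups with equal n: n = 2·((z_{α/2} + z_β) / d)².
z_{α/2} + z_β = 2.576 + 1.036 = 3.612.
n = 2 × (3.612 / 0.64)² = 2 × 5.644² = 2 × 31.85 = 63.7.
Round up to the next whole participant.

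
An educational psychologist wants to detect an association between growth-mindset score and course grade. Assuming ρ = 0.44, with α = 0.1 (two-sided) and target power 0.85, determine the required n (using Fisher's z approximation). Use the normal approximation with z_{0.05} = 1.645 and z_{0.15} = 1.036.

n = 36

Fisher's z: C = ½·ln((1+r)/(1−r)) = ½·ln(2.5714) = 0.4722.
n = ((z_{α/2} + z_β)/C)² + 3.
(1.645 + 1.036) / 0.4722 = 2.681 / 0.4722 = 5.678.
n = 5.678² + 3 = 32.24 + 3 = 35.2.
Round up.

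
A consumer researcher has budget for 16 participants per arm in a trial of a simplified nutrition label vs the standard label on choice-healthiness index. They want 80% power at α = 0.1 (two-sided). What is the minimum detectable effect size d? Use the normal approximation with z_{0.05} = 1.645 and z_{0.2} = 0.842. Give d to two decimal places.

For two independent groups of n = 16 each: d_min = (z_{α/2} + z_β)·√(2/n).
z-sum = 1.645 + 0.842 = 2.487.
d_min = 2.487 × √(2/16) = 2.487 × 0.3536 = 0.879.

d_min ≈ 0.88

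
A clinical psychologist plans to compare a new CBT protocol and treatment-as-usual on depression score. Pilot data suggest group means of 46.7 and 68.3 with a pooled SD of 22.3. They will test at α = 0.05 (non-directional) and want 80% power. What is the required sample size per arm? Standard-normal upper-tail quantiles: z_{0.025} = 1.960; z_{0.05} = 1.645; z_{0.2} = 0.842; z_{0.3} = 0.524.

n = 17 per group

Cohen's d = |M₁ − M₂| / SD_pooled = |46.7 − 68.3| / 22.3 = 21.6 / 22.3 = 0.969.
For two independent groups with equal n: n = 2·((z_{α/2} + z_β) / d)².
z_{α/2} + z_β = 1.960 + 0.842 = 2.802.
n = 2 × (2.802 / 0.969)² = 2 × 2.892² = 2 × 8.36 = 16.7.
Round up to the next whole participant.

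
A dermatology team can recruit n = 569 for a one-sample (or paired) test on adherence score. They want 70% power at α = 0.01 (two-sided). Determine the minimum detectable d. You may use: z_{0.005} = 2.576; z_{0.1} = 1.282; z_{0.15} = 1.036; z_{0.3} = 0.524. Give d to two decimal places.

For a single sample (or paired design) of n = 569: d_min = (z_{α/2} + z_β)/√n.
z-sum = 2.576 + 0.524 = 3.100.
d_min = 3.100 / √569 = 3.100 / 23.854 = 0.130.

d_min ≈ 0.13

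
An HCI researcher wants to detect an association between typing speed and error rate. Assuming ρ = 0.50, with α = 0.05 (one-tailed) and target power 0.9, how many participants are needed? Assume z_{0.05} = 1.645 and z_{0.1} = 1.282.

n = 32

Fisher's z: C = ½·ln((1+r)/(1−r)) = ½·ln(3.0000) = 0.5493.
n = ((z_{α} + z_β)/C)² + 3.
(1.645 + 1.282) / 0.5493 = 2.927 / 0.5493 = 5.329.
n = 5.329² + 3 = 28.39 + 3 = 31.4.
Round up.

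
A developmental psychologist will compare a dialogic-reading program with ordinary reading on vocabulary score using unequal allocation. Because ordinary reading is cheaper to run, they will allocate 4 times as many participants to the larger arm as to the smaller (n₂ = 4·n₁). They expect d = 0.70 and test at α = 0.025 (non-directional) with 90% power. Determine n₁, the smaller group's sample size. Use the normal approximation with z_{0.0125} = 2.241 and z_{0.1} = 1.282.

With allocation ratio k = n₂/n₁ = 4, Var(x̄₁−x̄₂) = σ²(1/n₁ + 1/(k·n₁)) = σ²·(k+1)/(k·n₁).
So n₁ = (1 + 1/k)·((z_{α/2} + z_β)/d)² = 1.250 × (3.523/0.70)².
n₁ = 1.250 × 25.33 = 31.7.
Round up: n₁ = 32, giving n₂ = 4 × 32 = 128.

n₁ = 32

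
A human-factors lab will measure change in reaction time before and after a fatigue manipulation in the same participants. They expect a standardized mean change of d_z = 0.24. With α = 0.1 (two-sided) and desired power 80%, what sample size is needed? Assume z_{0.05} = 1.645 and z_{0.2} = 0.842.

n = 108 pairs

For a paired (one-sample on differences) test: n = ((z_{α/2} + z_β) / d)².
z_{α/2} + z_β = 1.645 + 0.842 = 2.487.
n = (2.487 / 0.24)² = 10.363² = 107.38.
Round up.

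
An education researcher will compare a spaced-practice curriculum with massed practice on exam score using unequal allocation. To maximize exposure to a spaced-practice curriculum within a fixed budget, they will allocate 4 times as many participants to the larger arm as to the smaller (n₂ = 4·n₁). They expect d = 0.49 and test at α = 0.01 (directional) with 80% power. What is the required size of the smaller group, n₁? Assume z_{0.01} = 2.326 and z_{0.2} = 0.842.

n₁ = 53

With allocation ratio k = n₂/n₁ = 4, Var(x̄₁−x̄₂) = σ²(1/n₁ + 1/(k·n₁)) = σ²·(k+1)/(k·n₁).
So n₁ = (1 + 1/k)·((z_{α} + z_β)/d)² = 1.250 × (3.168/0.49)².
n₁ = 1.250 × 41.80 = 52.3.
Round up: n₁ = 53, giving n₂ = 4 × 53 = 212.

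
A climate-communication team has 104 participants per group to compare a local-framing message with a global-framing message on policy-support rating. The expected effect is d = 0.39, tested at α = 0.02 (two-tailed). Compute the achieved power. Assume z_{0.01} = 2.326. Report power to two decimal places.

For two equal groups, power = Φ(d·√(n/2) − z_{α/2}).
d·√(n/2) = 0.39 × √(104/2) = 0.39 × 7.211 = 2.812.
z_β = 2.812 − 2.326 = 0.486.
Power = Φ(0.486) = 0.687.

power ≈ 0.69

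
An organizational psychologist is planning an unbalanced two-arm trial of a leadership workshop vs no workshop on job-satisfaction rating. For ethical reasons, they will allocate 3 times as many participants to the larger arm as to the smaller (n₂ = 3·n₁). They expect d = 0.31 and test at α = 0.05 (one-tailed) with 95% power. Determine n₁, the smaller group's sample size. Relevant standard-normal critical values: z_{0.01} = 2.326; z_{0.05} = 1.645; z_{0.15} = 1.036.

With allocation ratio k = n₂/n₁ = 3, Var(x̄₁−x̄₂) = σ²(1/n₁ + 1/(k·n₁)) = σ²·(k+1)/(k·n₁).
So n₁ = (1 + 1/k)·((z_{α} + z_β)/d)² = 1.333 × (3.290/0.31)².
n₁ = 1.333 × 112.63 = 150.2.
Round up: n₁ = 151, giving n₂ = 3 × 151 = 453.

n₁ = 151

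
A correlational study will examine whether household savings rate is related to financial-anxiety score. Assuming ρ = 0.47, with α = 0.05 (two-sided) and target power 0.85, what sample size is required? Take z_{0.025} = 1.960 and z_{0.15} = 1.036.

n = 38

Fisher's z: C = ½·ln((1+r)/(1−r)) = ½·ln(2.7736) = 0.5101.
n = ((z_{α/2} + z_β)/C)² + 3.
(1.960 + 1.036) / 0.5101 = 2.996 / 0.5101 = 5.873.
n = 5.873² + 3 = 34.50 + 3 = 37.5.
Round up.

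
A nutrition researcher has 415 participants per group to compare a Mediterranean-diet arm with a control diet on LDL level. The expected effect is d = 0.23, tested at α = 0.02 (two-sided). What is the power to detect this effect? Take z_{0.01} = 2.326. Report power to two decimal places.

For two equal groups, power = Φ(d·√(n/2) − z_{α/2}).
d·√(n/2) = 0.23 × √(415/2) = 0.23 × 14.405 = 3.313.
z_β = 3.313 − 2.326 = 0.987.
Power = Φ(0.987) = 0.838.

power ≈ 0.84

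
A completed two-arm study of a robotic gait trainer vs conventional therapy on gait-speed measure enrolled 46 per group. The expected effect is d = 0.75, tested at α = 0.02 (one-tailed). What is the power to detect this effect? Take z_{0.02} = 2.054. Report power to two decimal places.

For two equal groups, power = Φ(d·√(n/2) − z_{α}).
d·√(n/2) = 0.75 × √(46/2) = 0.75 × 4.796 = 3.597.
z_β = 3.597 − 2.054 = 1.543.
Power = Φ(1.543) = 0.939.

power ≈ 0.94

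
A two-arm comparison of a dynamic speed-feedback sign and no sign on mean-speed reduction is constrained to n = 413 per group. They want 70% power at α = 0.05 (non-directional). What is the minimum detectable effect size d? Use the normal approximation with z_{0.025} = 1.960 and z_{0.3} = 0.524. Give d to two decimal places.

For two independent groups of n = 413 each: d_min = (z_{α/2} + z_β)·√(2/n).
z-sum = 1.960 + 0.524 = 2.484.
d_min = 2.484 × √(2/413) = 2.484 × 0.0696 = 0.173.

d_min ≈ 0.17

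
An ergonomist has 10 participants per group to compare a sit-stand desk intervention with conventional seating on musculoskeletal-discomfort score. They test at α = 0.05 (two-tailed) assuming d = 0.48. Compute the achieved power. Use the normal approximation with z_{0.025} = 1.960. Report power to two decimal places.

power ≈ 0.19

For two equal groups, power = Φ(d·√(n/2) − z_{α/2}).
d·√(n/2) = 0.48 × √(10/2) = 0.48 × 2.236 = 1.073.
z_β = 1.073 − 1.960 = -0.887.
Power = Φ(-0.887) = 0.188.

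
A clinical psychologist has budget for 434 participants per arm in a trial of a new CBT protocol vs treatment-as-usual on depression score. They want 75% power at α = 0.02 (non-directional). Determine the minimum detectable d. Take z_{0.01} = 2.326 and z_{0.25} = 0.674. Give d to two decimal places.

For two independent groups of n = 434 each: d_min = (z_{α/2} + z_β)·√(2/n).
z-sum = 2.326 + 0.674 = 3.000.
d_min = 3.000 × √(2/434) = 3.000 × 0.0679 = 0.204.

d_min ≈ 0.20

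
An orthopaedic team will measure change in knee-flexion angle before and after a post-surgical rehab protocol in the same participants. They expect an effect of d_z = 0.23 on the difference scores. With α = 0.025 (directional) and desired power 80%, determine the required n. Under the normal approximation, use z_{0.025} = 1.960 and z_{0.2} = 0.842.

For a paired (one-sample on differences) test: n = ((z_{α} + z_β) / d)².
z_{α} + z_β = 1.960 + 0.842 = 2.802.
n = (2.802 / 0.23)² = 12.183² = 148.42.
Round up.

n = 149 pairs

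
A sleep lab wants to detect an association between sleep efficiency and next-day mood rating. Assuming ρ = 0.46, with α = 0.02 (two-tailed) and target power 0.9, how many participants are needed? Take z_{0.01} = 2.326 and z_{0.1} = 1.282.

n = 56

Fisher's z: C = ½·ln((1+r)/(1−r)) = ½·ln(2.7037) = 0.4973.
n = ((z_{α/2} + z_β)/C)² + 3.
(2.326 + 1.282) / 0.4973 = 3.608 / 0.4973 = 7.255.
n = 7.255² + 3 = 52.64 + 3 = 55.6.
Round up.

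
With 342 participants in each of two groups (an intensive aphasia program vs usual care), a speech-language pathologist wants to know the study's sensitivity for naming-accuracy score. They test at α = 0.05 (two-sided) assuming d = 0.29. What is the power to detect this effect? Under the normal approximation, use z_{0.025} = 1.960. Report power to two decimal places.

For two equal groups, power = Φ(d·√(n/2) − z_{α/2}).
d·√(n/2) = 0.29 × √(342/2) = 0.29 × 13.077 = 3.792.
z_β = 3.792 − 1.960 = 1.832.
Power = Φ(1.832) = 0.967.

power ≈ 0.97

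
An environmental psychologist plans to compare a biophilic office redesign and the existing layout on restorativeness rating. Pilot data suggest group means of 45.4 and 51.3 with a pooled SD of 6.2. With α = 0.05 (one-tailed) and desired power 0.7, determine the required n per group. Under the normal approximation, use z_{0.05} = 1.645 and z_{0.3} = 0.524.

n = 11 per group

Cohen's d = |M₁ − M₂| / SD_pooled = |45.4 − 51.3| / 6.2 = 5.9 / 6.2 = 0.952.
For two independent groups with equal n: n = 2·((z_{α} + z_β) / d)².
z_{α} + z_β = 1.645 + 0.524 = 2.169.
n = 2 × (2.169 / 0.952)² = 2 × 2.278² = 2 × 5.19 = 10.4.
Round up to the next whole participant.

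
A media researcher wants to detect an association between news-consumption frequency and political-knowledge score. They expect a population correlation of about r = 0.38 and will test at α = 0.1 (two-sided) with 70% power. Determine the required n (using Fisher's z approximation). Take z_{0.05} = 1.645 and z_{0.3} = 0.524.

Fisher's z: C = ½·ln((1+r)/(1−r)) = ½·ln(2.2258) = 0.4001.
n = ((z_{α/2} + z_β)/C)² + 3.
(1.645 + 0.524) / 0.4001 = 2.169 / 0.4001 = 5.421.
n = 5.421² + 3 = 29.39 + 3 = 32.4.
Round up.

n = 33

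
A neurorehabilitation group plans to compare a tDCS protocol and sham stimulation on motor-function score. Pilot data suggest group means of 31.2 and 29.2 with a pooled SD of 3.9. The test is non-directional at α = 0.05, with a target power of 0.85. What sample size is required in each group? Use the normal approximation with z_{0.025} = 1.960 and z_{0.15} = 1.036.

Cohen's d = |M₁ − M₂| / SD_pooled = |31.2 − 29.2| / 3.9 = 2.0 / 3.9 = 0.513.
For two independent groups with equal n: n = 2·((z_{α/2} + z_β) / d)².
z_{α/2} + z_β = 1.960 + 1.036 = 2.996.
n = 2 × (2.996 / 0.513)² = 2 × 5.840² = 2 × 34.11 = 68.2.
Round up to the next whole participant.

n = 69 per group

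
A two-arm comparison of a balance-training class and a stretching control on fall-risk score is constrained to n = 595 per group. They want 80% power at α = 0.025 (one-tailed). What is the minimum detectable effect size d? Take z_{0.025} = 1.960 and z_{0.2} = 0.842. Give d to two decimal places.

d_min ≈ 0.16

For two independent groups of n = 595 each: d_min = (z_{α} + z_β)·√(2/n).
z-sum = 1.960 + 0.842 = 2.802.
d_min = 2.802 × √(2/595) = 2.802 × 0.0580 = 0.162.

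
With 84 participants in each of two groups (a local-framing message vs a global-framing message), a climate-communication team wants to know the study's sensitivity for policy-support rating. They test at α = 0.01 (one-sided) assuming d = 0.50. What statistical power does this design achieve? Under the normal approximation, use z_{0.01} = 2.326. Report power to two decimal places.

For two equal groups, power = Φ(d·√(n/2) − z_{α}).
d·√(n/2) = 0.50 × √(84/2) = 0.50 × 6.481 = 3.240.
z_β = 3.240 − 2.326 = 0.914.
Power = Φ(0.914) = 0.820.

power ≈ 0.82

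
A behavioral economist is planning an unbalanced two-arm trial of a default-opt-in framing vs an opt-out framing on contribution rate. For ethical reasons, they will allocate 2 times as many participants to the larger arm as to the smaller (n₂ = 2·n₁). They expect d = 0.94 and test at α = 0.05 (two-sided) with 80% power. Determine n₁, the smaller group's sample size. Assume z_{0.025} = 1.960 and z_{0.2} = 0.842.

With allocation ratio k = n₂/n₁ = 2, Var(x̄₁−x̄₂) = σ²(1/n₁ + 1/(k·n₁)) = σ²·(k+1)/(k·n₁).
So n₁ = (1 + 1/k)·((z_{α/2} + z_β)/d)² = 1.500 × (2.802/0.94)².
n₁ = 1.500 × 8.89 = 13.3.
Round up: n₁ = 14, giving n₂ = 2 × 14 = 28.

n₁ = 14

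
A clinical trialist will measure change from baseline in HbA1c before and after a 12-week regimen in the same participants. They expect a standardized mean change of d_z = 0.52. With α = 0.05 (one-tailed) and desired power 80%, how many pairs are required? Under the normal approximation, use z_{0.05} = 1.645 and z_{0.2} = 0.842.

For a paired (one-sample on differences) test: n = ((z_{α} + z_β) / d)².
z_{α} + z_β = 1.645 + 0.842 = 2.487.
n = (2.487 / 0.52)² = 4.783² = 22.87.
Round up.

n = 23 pairs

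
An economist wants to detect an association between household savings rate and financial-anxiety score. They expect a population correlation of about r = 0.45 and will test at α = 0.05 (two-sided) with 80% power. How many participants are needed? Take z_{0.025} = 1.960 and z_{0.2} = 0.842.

Fisher's z: C = ½·ln((1+r)/(1−r)) = ½·ln(2.6364) = 0.4847.
n = ((z_{α/2} + z_β)/C)² + 3.
(1.960 + 0.842) / 0.4847 = 2.802 / 0.4847 = 5.781.
n = 5.781² + 3 = 33.42 + 3 = 36.4.
Round up.

n = 37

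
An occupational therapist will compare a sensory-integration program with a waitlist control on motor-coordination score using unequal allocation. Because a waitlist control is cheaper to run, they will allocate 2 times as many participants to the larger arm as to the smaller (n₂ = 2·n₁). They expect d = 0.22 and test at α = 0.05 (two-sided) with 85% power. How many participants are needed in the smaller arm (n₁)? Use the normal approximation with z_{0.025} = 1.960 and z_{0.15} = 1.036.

With allocation ratio k = n₂/n₁ = 2, Var(x̄₁−x̄₂) = σ²(1/n₁ + 1/(k·n₁)) = σ²·(k+1)/(k·n₁).
So n₁ = (1 + 1/k)·((z_{α/2} + z_β)/d)² = 1.500 × (2.996/0.22)².
n₁ = 1.500 × 185.45 = 278.2.
Round up: n₁ = 279, giving n₂ = 2 × 279 = 558.

n₁ = 279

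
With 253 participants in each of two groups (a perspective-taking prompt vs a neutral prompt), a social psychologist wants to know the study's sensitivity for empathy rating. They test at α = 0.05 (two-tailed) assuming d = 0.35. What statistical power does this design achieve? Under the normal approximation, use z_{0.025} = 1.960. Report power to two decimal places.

For two equal groups, power = Φ(d·√(n/2) − z_{α/2}).
d·√(n/2) = 0.35 × √(253/2) = 0.35 × 11.247 = 3.937.
z_β = 3.937 − 1.960 = 1.977.
Power = Φ(1.977) = 0.976.

power ≈ 0.98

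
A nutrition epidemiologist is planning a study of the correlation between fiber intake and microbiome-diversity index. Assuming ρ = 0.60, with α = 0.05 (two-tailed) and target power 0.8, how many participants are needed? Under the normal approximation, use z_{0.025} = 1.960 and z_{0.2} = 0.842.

n = 20

Fisher's z: C = ½·ln((1+r)/(1−r)) = ½·ln(4.0000) = 0.6931.
n = ((z_{α/2} + z_β)/C)² + 3.
(1.960 + 0.842) / 0.6931 = 2.802 / 0.6931 = 4.043.
n = 4.043² + 3 = 16.34 + 3 = 19.3.
Round up.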